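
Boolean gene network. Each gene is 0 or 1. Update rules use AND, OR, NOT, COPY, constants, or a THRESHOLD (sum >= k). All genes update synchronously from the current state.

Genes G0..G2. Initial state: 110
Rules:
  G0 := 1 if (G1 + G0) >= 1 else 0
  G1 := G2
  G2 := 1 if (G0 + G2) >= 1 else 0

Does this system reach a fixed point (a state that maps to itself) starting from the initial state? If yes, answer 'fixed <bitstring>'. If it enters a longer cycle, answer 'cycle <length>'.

Answer: fixed 111

Derivation:
Step 0: 110
Step 1: G0=(1+1>=1)=1 G1=G2=0 G2=(1+0>=1)=1 -> 101
Step 2: G0=(0+1>=1)=1 G1=G2=1 G2=(1+1>=1)=1 -> 111
Step 3: G0=(1+1>=1)=1 G1=G2=1 G2=(1+1>=1)=1 -> 111
Fixed point reached at step 2: 111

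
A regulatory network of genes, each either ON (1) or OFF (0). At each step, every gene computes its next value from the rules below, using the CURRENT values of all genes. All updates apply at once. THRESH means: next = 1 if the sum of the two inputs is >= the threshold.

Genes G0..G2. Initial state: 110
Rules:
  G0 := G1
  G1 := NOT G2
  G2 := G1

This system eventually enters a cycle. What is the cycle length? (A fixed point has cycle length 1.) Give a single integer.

Answer: 4

Derivation:
Step 0: 110
Step 1: G0=G1=1 G1=NOT G2=NOT 0=1 G2=G1=1 -> 111
Step 2: G0=G1=1 G1=NOT G2=NOT 1=0 G2=G1=1 -> 101
Step 3: G0=G1=0 G1=NOT G2=NOT 1=0 G2=G1=0 -> 000
Step 4: G0=G1=0 G1=NOT G2=NOT 0=1 G2=G1=0 -> 010
Step 5: G0=G1=1 G1=NOT G2=NOT 0=1 G2=G1=1 -> 111
State from step 5 equals state from step 1 -> cycle length 4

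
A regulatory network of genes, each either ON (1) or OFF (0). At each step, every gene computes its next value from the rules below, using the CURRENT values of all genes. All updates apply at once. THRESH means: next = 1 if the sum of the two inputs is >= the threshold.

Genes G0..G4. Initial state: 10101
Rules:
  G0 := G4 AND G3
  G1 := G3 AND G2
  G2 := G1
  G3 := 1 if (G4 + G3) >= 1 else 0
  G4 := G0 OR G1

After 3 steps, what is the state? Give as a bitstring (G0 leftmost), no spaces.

Step 1: G0=G4&G3=1&0=0 G1=G3&G2=0&1=0 G2=G1=0 G3=(1+0>=1)=1 G4=G0|G1=1|0=1 -> 00011
Step 2: G0=G4&G3=1&1=1 G1=G3&G2=1&0=0 G2=G1=0 G3=(1+1>=1)=1 G4=G0|G1=0|0=0 -> 10010
Step 3: G0=G4&G3=0&1=0 G1=G3&G2=1&0=0 G2=G1=0 G3=(0+1>=1)=1 G4=G0|G1=1|0=1 -> 00011

00011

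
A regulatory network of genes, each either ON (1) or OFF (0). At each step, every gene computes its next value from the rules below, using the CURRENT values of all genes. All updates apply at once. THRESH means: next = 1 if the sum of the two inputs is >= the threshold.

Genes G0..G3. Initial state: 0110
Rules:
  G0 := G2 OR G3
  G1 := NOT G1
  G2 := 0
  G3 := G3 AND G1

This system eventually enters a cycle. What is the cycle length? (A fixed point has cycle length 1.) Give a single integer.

Answer: 2

Derivation:
Step 0: 0110
Step 1: G0=G2|G3=1|0=1 G1=NOT G1=NOT 1=0 G2=0(const) G3=G3&G1=0&1=0 -> 1000
Step 2: G0=G2|G3=0|0=0 G1=NOT G1=NOT 0=1 G2=0(const) G3=G3&G1=0&0=0 -> 0100
Step 3: G0=G2|G3=0|0=0 G1=NOT G1=NOT 1=0 G2=0(const) G3=G3&G1=0&1=0 -> 0000
Step 4: G0=G2|G3=0|0=0 G1=NOT G1=NOT 0=1 G2=0(const) G3=G3&G1=0&0=0 -> 0100
State from step 4 equals state from step 2 -> cycle length 2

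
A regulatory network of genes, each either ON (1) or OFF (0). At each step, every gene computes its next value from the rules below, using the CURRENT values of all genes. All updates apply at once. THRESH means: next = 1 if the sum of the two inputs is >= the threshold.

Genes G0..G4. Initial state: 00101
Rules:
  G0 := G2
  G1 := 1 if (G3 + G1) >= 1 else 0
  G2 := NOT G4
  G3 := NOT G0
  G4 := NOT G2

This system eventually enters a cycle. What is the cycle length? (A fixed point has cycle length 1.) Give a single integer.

Answer: 2

Derivation:
Step 0: 00101
Step 1: G0=G2=1 G1=(0+0>=1)=0 G2=NOT G4=NOT 1=0 G3=NOT G0=NOT 0=1 G4=NOT G2=NOT 1=0 -> 10010
Step 2: G0=G2=0 G1=(1+0>=1)=1 G2=NOT G4=NOT 0=1 G3=NOT G0=NOT 1=0 G4=NOT G2=NOT 0=1 -> 01101
Step 3: G0=G2=1 G1=(0+1>=1)=1 G2=NOT G4=NOT 1=0 G3=NOT G0=NOT 0=1 G4=NOT G2=NOT 1=0 -> 11010
Step 4: G0=G2=0 G1=(1+1>=1)=1 G2=NOT G4=NOT 0=1 G3=NOT G0=NOT 1=0 G4=NOT G2=NOT 0=1 -> 01101
State from step 4 equals state from step 2 -> cycle length 2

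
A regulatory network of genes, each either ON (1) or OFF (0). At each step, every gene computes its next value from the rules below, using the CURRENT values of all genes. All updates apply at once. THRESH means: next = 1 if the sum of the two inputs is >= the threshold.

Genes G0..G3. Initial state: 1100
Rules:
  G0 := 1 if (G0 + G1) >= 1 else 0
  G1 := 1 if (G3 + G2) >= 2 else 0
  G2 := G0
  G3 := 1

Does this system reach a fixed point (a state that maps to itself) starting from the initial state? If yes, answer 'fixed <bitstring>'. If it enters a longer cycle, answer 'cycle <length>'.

Step 0: 1100
Step 1: G0=(1+1>=1)=1 G1=(0+0>=2)=0 G2=G0=1 G3=1(const) -> 1011
Step 2: G0=(1+0>=1)=1 G1=(1+1>=2)=1 G2=G0=1 G3=1(const) -> 1111
Step 3: G0=(1+1>=1)=1 G1=(1+1>=2)=1 G2=G0=1 G3=1(const) -> 1111
Fixed point reached at step 2: 1111

Answer: fixed 1111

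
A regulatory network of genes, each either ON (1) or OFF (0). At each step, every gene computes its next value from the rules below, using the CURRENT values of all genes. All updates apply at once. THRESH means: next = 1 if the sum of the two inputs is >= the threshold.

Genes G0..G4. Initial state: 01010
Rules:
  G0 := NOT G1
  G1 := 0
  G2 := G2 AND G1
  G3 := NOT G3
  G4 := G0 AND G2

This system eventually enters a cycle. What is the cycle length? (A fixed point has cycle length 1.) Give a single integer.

Answer: 2

Derivation:
Step 0: 01010
Step 1: G0=NOT G1=NOT 1=0 G1=0(const) G2=G2&G1=0&1=0 G3=NOT G3=NOT 1=0 G4=G0&G2=0&0=0 -> 00000
Step 2: G0=NOT G1=NOT 0=1 G1=0(const) G2=G2&G1=0&0=0 G3=NOT G3=NOT 0=1 G4=G0&G2=0&0=0 -> 10010
Step 3: G0=NOT G1=NOT 0=1 G1=0(const) G2=G2&G1=0&0=0 G3=NOT G3=NOT 1=0 G4=G0&G2=1&0=0 -> 10000
Step 4: G0=NOT G1=NOT 0=1 G1=0(const) G2=G2&G1=0&0=0 G3=NOT G3=NOT 0=1 G4=G0&G2=1&0=0 -> 10010
State from step 4 equals state from step 2 -> cycle length 2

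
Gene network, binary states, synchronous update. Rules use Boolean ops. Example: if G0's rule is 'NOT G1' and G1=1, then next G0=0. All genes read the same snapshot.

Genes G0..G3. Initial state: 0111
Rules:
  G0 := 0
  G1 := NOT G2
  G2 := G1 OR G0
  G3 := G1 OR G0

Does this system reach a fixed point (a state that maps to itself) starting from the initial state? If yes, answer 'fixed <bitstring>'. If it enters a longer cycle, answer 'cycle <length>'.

Step 0: 0111
Step 1: G0=0(const) G1=NOT G2=NOT 1=0 G2=G1|G0=1|0=1 G3=G1|G0=1|0=1 -> 0011
Step 2: G0=0(const) G1=NOT G2=NOT 1=0 G2=G1|G0=0|0=0 G3=G1|G0=0|0=0 -> 0000
Step 3: G0=0(const) G1=NOT G2=NOT 0=1 G2=G1|G0=0|0=0 G3=G1|G0=0|0=0 -> 0100
Step 4: G0=0(const) G1=NOT G2=NOT 0=1 G2=G1|G0=1|0=1 G3=G1|G0=1|0=1 -> 0111
Cycle of length 4 starting at step 0 -> no fixed point

Answer: cycle 4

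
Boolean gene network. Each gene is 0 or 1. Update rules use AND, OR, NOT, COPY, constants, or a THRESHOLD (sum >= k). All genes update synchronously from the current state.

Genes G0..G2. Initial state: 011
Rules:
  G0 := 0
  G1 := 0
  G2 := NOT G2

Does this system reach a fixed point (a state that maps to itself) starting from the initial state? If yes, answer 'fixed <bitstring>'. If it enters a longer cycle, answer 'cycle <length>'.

Step 0: 011
Step 1: G0=0(const) G1=0(const) G2=NOT G2=NOT 1=0 -> 000
Step 2: G0=0(const) G1=0(const) G2=NOT G2=NOT 0=1 -> 001
Step 3: G0=0(const) G1=0(const) G2=NOT G2=NOT 1=0 -> 000
Cycle of length 2 starting at step 1 -> no fixed point

Answer: cycle 2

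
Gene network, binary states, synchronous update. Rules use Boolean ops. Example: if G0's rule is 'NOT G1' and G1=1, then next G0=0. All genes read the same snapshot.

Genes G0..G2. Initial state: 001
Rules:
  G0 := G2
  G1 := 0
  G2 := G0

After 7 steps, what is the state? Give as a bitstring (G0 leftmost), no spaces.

Step 1: G0=G2=1 G1=0(const) G2=G0=0 -> 100
Step 2: G0=G2=0 G1=0(const) G2=G0=1 -> 001
Step 3: G0=G2=1 G1=0(const) G2=G0=0 -> 100
Step 4: G0=G2=0 G1=0(const) G2=G0=1 -> 001
Step 5: G0=G2=1 G1=0(const) G2=G0=0 -> 100
Step 6: G0=G2=0 G1=0(const) G2=G0=1 -> 001
Step 7: G0=G2=1 G1=0(const) G2=G0=0 -> 100

100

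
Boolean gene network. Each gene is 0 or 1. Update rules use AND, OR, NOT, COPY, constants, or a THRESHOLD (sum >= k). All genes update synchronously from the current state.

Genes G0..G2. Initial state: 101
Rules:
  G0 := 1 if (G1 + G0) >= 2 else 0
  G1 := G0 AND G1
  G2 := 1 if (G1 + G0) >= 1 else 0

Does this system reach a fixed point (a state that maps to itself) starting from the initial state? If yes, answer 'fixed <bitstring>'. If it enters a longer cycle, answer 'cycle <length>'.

Answer: fixed 000

Derivation:
Step 0: 101
Step 1: G0=(0+1>=2)=0 G1=G0&G1=1&0=0 G2=(0+1>=1)=1 -> 001
Step 2: G0=(0+0>=2)=0 G1=G0&G1=0&0=0 G2=(0+0>=1)=0 -> 000
Step 3: G0=(0+0>=2)=0 G1=G0&G1=0&0=0 G2=(0+0>=1)=0 -> 000
Fixed point reached at step 2: 000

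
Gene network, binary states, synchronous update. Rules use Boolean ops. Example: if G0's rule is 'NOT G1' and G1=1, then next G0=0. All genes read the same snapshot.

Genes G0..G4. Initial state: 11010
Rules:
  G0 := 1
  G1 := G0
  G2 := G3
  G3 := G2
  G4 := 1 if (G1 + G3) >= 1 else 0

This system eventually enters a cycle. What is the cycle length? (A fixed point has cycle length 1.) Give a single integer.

Answer: 2

Derivation:
Step 0: 11010
Step 1: G0=1(const) G1=G0=1 G2=G3=1 G3=G2=0 G4=(1+1>=1)=1 -> 11101
Step 2: G0=1(const) G1=G0=1 G2=G3=0 G3=G2=1 G4=(1+0>=1)=1 -> 11011
Step 3: G0=1(const) G1=G0=1 G2=G3=1 G3=G2=0 G4=(1+1>=1)=1 -> 11101
State from step 3 equals state from step 1 -> cycle length 2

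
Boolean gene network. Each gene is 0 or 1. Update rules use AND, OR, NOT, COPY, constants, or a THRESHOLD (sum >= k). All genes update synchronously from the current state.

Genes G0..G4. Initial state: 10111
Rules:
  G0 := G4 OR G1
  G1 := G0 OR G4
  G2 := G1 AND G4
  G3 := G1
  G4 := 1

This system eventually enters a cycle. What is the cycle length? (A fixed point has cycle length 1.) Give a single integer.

Answer: 1

Derivation:
Step 0: 10111
Step 1: G0=G4|G1=1|0=1 G1=G0|G4=1|1=1 G2=G1&G4=0&1=0 G3=G1=0 G4=1(const) -> 11001
Step 2: G0=G4|G1=1|1=1 G1=G0|G4=1|1=1 G2=G1&G4=1&1=1 G3=G1=1 G4=1(const) -> 11111
Step 3: G0=G4|G1=1|1=1 G1=G0|G4=1|1=1 G2=G1&G4=1&1=1 G3=G1=1 G4=1(const) -> 11111
State from step 3 equals state from step 2 -> cycle length 1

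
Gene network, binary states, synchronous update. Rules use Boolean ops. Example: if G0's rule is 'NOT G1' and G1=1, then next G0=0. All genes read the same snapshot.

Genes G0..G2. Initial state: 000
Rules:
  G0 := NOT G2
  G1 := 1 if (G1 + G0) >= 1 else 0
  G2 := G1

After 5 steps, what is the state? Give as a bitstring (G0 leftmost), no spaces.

Step 1: G0=NOT G2=NOT 0=1 G1=(0+0>=1)=0 G2=G1=0 -> 100
Step 2: G0=NOT G2=NOT 0=1 G1=(0+1>=1)=1 G2=G1=0 -> 110
Step 3: G0=NOT G2=NOT 0=1 G1=(1+1>=1)=1 G2=G1=1 -> 111
Step 4: G0=NOT G2=NOT 1=0 G1=(1+1>=1)=1 G2=G1=1 -> 011
Step 5: G0=NOT G2=NOT 1=0 G1=(1+0>=1)=1 G2=G1=1 -> 011

011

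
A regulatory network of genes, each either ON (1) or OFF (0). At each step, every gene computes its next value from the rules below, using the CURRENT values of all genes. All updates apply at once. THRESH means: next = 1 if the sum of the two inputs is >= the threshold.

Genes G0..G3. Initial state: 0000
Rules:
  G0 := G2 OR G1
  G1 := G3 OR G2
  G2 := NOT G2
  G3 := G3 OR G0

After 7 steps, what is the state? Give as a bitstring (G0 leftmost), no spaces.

Step 1: G0=G2|G1=0|0=0 G1=G3|G2=0|0=0 G2=NOT G2=NOT 0=1 G3=G3|G0=0|0=0 -> 0010
Step 2: G0=G2|G1=1|0=1 G1=G3|G2=0|1=1 G2=NOT G2=NOT 1=0 G3=G3|G0=0|0=0 -> 1100
Step 3: G0=G2|G1=0|1=1 G1=G3|G2=0|0=0 G2=NOT G2=NOT 0=1 G3=G3|G0=0|1=1 -> 1011
Step 4: G0=G2|G1=1|0=1 G1=G3|G2=1|1=1 G2=NOT G2=NOT 1=0 G3=G3|G0=1|1=1 -> 1101
Step 5: G0=G2|G1=0|1=1 G1=G3|G2=1|0=1 G2=NOT G2=NOT 0=1 G3=G3|G0=1|1=1 -> 1111
Step 6: G0=G2|G1=1|1=1 G1=G3|G2=1|1=1 G2=NOT G2=NOT 1=0 G3=G3|G0=1|1=1 -> 1101
Step 7: G0=G2|G1=0|1=1 G1=G3|G2=1|0=1 G2=NOT G2=NOT 0=1 G3=G3|G0=1|1=1 -> 1111

1111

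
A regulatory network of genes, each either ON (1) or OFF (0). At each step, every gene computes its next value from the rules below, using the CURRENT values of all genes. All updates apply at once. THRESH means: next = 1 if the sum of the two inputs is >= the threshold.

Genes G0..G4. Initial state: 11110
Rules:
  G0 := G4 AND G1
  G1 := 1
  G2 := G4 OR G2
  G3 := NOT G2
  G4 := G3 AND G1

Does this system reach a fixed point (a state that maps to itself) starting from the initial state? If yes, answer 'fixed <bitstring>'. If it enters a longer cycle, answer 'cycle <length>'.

Step 0: 11110
Step 1: G0=G4&G1=0&1=0 G1=1(const) G2=G4|G2=0|1=1 G3=NOT G2=NOT 1=0 G4=G3&G1=1&1=1 -> 01101
Step 2: G0=G4&G1=1&1=1 G1=1(const) G2=G4|G2=1|1=1 G3=NOT G2=NOT 1=0 G4=G3&G1=0&1=0 -> 11100
Step 3: G0=G4&G1=0&1=0 G1=1(const) G2=G4|G2=0|1=1 G3=NOT G2=NOT 1=0 G4=G3&G1=0&1=0 -> 01100
Step 4: G0=G4&G1=0&1=0 G1=1(const) G2=G4|G2=0|1=1 G3=NOT G2=NOT 1=0 G4=G3&G1=0&1=0 -> 01100
Fixed point reached at step 3: 01100

Answer: fixed 01100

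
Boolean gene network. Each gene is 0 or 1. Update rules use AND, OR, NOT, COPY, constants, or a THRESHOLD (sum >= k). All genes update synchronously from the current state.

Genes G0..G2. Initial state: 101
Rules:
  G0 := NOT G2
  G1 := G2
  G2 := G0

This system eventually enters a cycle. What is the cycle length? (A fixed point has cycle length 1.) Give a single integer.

Answer: 4

Derivation:
Step 0: 101
Step 1: G0=NOT G2=NOT 1=0 G1=G2=1 G2=G0=1 -> 011
Step 2: G0=NOT G2=NOT 1=0 G1=G2=1 G2=G0=0 -> 010
Step 3: G0=NOT G2=NOT 0=1 G1=G2=0 G2=G0=0 -> 100
Step 4: G0=NOT G2=NOT 0=1 G1=G2=0 G2=G0=1 -> 101
State from step 4 equals state from step 0 -> cycle length 4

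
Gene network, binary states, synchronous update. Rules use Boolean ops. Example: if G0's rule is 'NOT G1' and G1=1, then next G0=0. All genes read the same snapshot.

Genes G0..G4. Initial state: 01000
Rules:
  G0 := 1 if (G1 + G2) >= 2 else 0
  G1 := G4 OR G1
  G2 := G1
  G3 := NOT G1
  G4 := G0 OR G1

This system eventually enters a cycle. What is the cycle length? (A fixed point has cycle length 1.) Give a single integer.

Answer: 1

Derivation:
Step 0: 01000
Step 1: G0=(1+0>=2)=0 G1=G4|G1=0|1=1 G2=G1=1 G3=NOT G1=NOT 1=0 G4=G0|G1=0|1=1 -> 01101
Step 2: G0=(1+1>=2)=1 G1=G4|G1=1|1=1 G2=G1=1 G3=NOT G1=NOT 1=0 G4=G0|G1=0|1=1 -> 11101
Step 3: G0=(1+1>=2)=1 G1=G4|G1=1|1=1 G2=G1=1 G3=NOT G1=NOT 1=0 G4=G0|G1=1|1=1 -> 11101
State from step 3 equals state from step 2 -> cycle length 1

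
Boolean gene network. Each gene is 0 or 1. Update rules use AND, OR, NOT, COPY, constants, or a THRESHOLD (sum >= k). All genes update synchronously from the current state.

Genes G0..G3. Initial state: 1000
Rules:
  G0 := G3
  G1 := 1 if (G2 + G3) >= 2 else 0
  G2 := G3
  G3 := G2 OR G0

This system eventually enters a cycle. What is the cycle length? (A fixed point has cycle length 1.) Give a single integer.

Answer: 2

Derivation:
Step 0: 1000
Step 1: G0=G3=0 G1=(0+0>=2)=0 G2=G3=0 G3=G2|G0=0|1=1 -> 0001
Step 2: G0=G3=1 G1=(0+1>=2)=0 G2=G3=1 G3=G2|G0=0|0=0 -> 1010
Step 3: G0=G3=0 G1=(1+0>=2)=0 G2=G3=0 G3=G2|G0=1|1=1 -> 0001
State from step 3 equals state from step 1 -> cycle length 2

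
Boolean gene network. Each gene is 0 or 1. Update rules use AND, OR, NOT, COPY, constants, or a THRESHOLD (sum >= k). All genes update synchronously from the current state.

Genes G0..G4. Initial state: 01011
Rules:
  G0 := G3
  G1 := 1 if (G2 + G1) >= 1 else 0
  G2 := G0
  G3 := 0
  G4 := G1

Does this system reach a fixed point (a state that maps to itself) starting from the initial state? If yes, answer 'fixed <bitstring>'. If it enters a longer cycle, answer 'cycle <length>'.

Answer: fixed 01001

Derivation:
Step 0: 01011
Step 1: G0=G3=1 G1=(0+1>=1)=1 G2=G0=0 G3=0(const) G4=G1=1 -> 11001
Step 2: G0=G3=0 G1=(0+1>=1)=1 G2=G0=1 G3=0(const) G4=G1=1 -> 01101
Step 3: G0=G3=0 G1=(1+1>=1)=1 G2=G0=0 G3=0(const) G4=G1=1 -> 01001
Step 4: G0=G3=0 G1=(0+1>=1)=1 G2=G0=0 G3=0(const) G4=G1=1 -> 01001
Fixed point reached at step 3: 01001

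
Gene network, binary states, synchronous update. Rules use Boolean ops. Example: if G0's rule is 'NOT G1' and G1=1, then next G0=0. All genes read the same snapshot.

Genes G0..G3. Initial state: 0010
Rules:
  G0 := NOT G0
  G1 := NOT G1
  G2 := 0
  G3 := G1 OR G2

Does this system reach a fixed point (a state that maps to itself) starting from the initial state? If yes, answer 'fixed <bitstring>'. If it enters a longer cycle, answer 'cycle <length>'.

Answer: cycle 2

Derivation:
Step 0: 0010
Step 1: G0=NOT G0=NOT 0=1 G1=NOT G1=NOT 0=1 G2=0(const) G3=G1|G2=0|1=1 -> 1101
Step 2: G0=NOT G0=NOT 1=0 G1=NOT G1=NOT 1=0 G2=0(const) G3=G1|G2=1|0=1 -> 0001
Step 3: G0=NOT G0=NOT 0=1 G1=NOT G1=NOT 0=1 G2=0(const) G3=G1|G2=0|0=0 -> 1100
Step 4: G0=NOT G0=NOT 1=0 G1=NOT G1=NOT 1=0 G2=0(const) G3=G1|G2=1|0=1 -> 0001
Cycle of length 2 starting at step 2 -> no fixed point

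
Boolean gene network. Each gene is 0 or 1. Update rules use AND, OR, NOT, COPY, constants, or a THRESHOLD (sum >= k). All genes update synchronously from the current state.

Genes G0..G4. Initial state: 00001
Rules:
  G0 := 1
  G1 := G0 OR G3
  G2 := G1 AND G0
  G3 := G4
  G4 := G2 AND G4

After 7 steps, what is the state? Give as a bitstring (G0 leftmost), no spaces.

Step 1: G0=1(const) G1=G0|G3=0|0=0 G2=G1&G0=0&0=0 G3=G4=1 G4=G2&G4=0&1=0 -> 10010
Step 2: G0=1(const) G1=G0|G3=1|1=1 G2=G1&G0=0&1=0 G3=G4=0 G4=G2&G4=0&0=0 -> 11000
Step 3: G0=1(const) G1=G0|G3=1|0=1 G2=G1&G0=1&1=1 G3=G4=0 G4=G2&G4=0&0=0 -> 11100
Step 4: G0=1(const) G1=G0|G3=1|0=1 G2=G1&G0=1&1=1 G3=G4=0 G4=G2&G4=1&0=0 -> 11100
Step 5: G0=1(const) G1=G0|G3=1|0=1 G2=G1&G0=1&1=1 G3=G4=0 G4=G2&G4=1&0=0 -> 11100
Step 6: G0=1(const) G1=G0|G3=1|0=1 G2=G1&G0=1&1=1 G3=G4=0 G4=G2&G4=1&0=0 -> 11100
Step 7: G0=1(const) G1=G0|G3=1|0=1 G2=G1&G0=1&1=1 G3=G4=0 G4=G2&G4=1&0=0 -> 11100

11100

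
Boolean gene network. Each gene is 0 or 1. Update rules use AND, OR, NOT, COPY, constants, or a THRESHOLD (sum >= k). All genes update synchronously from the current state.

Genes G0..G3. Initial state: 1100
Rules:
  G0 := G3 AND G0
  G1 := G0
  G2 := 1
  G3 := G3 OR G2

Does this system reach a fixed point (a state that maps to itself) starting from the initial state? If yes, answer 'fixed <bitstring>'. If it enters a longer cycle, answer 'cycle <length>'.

Answer: fixed 0011

Derivation:
Step 0: 1100
Step 1: G0=G3&G0=0&1=0 G1=G0=1 G2=1(const) G3=G3|G2=0|0=0 -> 0110
Step 2: G0=G3&G0=0&0=0 G1=G0=0 G2=1(const) G3=G3|G2=0|1=1 -> 0011
Step 3: G0=G3&G0=1&0=0 G1=G0=0 G2=1(const) G3=G3|G2=1|1=1 -> 0011
Fixed point reached at step 2: 0011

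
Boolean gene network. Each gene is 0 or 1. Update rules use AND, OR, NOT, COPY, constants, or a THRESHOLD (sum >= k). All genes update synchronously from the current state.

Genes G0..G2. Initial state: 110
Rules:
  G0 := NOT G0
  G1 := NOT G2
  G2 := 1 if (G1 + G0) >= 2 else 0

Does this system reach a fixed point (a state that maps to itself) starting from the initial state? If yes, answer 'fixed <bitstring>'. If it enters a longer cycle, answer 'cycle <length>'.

Answer: cycle 4

Derivation:
Step 0: 110
Step 1: G0=NOT G0=NOT 1=0 G1=NOT G2=NOT 0=1 G2=(1+1>=2)=1 -> 011
Step 2: G0=NOT G0=NOT 0=1 G1=NOT G2=NOT 1=0 G2=(1+0>=2)=0 -> 100
Step 3: G0=NOT G0=NOT 1=0 G1=NOT G2=NOT 0=1 G2=(0+1>=2)=0 -> 010
Step 4: G0=NOT G0=NOT 0=1 G1=NOT G2=NOT 0=1 G2=(1+0>=2)=0 -> 110
Cycle of length 4 starting at step 0 -> no fixed point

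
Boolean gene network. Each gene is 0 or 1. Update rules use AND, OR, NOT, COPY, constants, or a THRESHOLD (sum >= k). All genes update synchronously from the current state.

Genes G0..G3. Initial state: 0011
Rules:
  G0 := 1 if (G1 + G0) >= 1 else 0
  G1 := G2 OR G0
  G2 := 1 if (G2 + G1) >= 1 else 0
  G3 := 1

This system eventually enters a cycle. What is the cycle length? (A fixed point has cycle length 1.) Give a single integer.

Answer: 1

Derivation:
Step 0: 0011
Step 1: G0=(0+0>=1)=0 G1=G2|G0=1|0=1 G2=(1+0>=1)=1 G3=1(const) -> 0111
Step 2: G0=(1+0>=1)=1 G1=G2|G0=1|0=1 G2=(1+1>=1)=1 G3=1(const) -> 1111
Step 3: G0=(1+1>=1)=1 G1=G2|G0=1|1=1 G2=(1+1>=1)=1 G3=1(const) -> 1111
State from step 3 equals state from step 2 -> cycle length 1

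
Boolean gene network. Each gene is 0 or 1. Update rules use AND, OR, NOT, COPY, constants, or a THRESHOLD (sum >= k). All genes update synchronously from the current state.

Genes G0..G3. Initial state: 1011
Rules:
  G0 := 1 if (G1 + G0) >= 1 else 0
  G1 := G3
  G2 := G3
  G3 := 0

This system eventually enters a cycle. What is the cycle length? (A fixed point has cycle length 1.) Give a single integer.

Answer: 1

Derivation:
Step 0: 1011
Step 1: G0=(0+1>=1)=1 G1=G3=1 G2=G3=1 G3=0(const) -> 1110
Step 2: G0=(1+1>=1)=1 G1=G3=0 G2=G3=0 G3=0(const) -> 1000
Step 3: G0=(0+1>=1)=1 G1=G3=0 G2=G3=0 G3=0(const) -> 1000
State from step 3 equals state from step 2 -> cycle length 1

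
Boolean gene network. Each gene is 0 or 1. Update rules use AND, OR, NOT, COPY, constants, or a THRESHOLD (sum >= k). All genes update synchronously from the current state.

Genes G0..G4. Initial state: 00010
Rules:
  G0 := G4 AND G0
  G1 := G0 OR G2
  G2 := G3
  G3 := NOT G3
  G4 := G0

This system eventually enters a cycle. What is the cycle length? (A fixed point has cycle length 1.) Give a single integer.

Answer: 2

Derivation:
Step 0: 00010
Step 1: G0=G4&G0=0&0=0 G1=G0|G2=0|0=0 G2=G3=1 G3=NOT G3=NOT 1=0 G4=G0=0 -> 00100
Step 2: G0=G4&G0=0&0=0 G1=G0|G2=0|1=1 G2=G3=0 G3=NOT G3=NOT 0=1 G4=G0=0 -> 01010
Step 3: G0=G4&G0=0&0=0 G1=G0|G2=0|0=0 G2=G3=1 G3=NOT G3=NOT 1=0 G4=G0=0 -> 00100
State from step 3 equals state from step 1 -> cycle length 2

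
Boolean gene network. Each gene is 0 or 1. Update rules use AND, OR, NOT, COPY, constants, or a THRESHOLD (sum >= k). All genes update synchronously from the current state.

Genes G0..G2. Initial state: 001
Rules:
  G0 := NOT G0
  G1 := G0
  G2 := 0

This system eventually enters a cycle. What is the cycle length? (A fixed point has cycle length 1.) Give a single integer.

Step 0: 001
Step 1: G0=NOT G0=NOT 0=1 G1=G0=0 G2=0(const) -> 100
Step 2: G0=NOT G0=NOT 1=0 G1=G0=1 G2=0(const) -> 010
Step 3: G0=NOT G0=NOT 0=1 G1=G0=0 G2=0(const) -> 100
State from step 3 equals state from step 1 -> cycle length 2

Answer: 2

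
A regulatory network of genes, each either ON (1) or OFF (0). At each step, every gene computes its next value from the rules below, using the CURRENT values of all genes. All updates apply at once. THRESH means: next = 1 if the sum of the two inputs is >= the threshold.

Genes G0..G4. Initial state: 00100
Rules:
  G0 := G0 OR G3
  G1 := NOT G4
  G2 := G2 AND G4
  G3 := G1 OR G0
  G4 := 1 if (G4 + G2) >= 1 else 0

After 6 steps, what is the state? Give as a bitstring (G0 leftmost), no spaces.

Step 1: G0=G0|G3=0|0=0 G1=NOT G4=NOT 0=1 G2=G2&G4=1&0=0 G3=G1|G0=0|0=0 G4=(0+1>=1)=1 -> 01001
Step 2: G0=G0|G3=0|0=0 G1=NOT G4=NOT 1=0 G2=G2&G4=0&1=0 G3=G1|G0=1|0=1 G4=(1+0>=1)=1 -> 00011
Step 3: G0=G0|G3=0|1=1 G1=NOT G4=NOT 1=0 G2=G2&G4=0&1=0 G3=G1|G0=0|0=0 G4=(1+0>=1)=1 -> 10001
Step 4: G0=G0|G3=1|0=1 G1=NOT G4=NOT 1=0 G2=G2&G4=0&1=0 G3=G1|G0=0|1=1 G4=(1+0>=1)=1 -> 10011
Step 5: G0=G0|G3=1|1=1 G1=NOT G4=NOT 1=0 G2=G2&G4=0&1=0 G3=G1|G0=0|1=1 G4=(1+0>=1)=1 -> 10011
Step 6: G0=G0|G3=1|1=1 G1=NOT G4=NOT 1=0 G2=G2&G4=0&1=0 G3=G1|G0=0|1=1 G4=(1+0>=1)=1 -> 10011

10011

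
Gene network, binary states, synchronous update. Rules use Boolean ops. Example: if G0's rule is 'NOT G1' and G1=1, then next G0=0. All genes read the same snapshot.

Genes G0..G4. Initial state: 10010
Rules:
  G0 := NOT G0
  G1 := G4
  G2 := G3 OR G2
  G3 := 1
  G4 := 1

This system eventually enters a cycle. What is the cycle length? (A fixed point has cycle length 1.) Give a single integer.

Step 0: 10010
Step 1: G0=NOT G0=NOT 1=0 G1=G4=0 G2=G3|G2=1|0=1 G3=1(const) G4=1(const) -> 00111
Step 2: G0=NOT G0=NOT 0=1 G1=G4=1 G2=G3|G2=1|1=1 G3=1(const) G4=1(const) -> 11111
Step 3: G0=NOT G0=NOT 1=0 G1=G4=1 G2=G3|G2=1|1=1 G3=1(const) G4=1(const) -> 01111
Step 4: G0=NOT G0=NOT 0=1 G1=G4=1 G2=G3|G2=1|1=1 G3=1(const) G4=1(const) -> 11111
State from step 4 equals state from step 2 -> cycle length 2

Answer: 2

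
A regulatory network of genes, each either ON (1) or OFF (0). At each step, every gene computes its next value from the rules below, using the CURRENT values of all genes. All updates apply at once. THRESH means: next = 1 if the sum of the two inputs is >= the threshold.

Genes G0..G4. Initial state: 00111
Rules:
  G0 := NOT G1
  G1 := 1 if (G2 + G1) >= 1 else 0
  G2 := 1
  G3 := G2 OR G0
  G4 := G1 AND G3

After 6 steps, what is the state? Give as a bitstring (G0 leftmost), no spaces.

Step 1: G0=NOT G1=NOT 0=1 G1=(1+0>=1)=1 G2=1(const) G3=G2|G0=1|0=1 G4=G1&G3=0&1=0 -> 11110
Step 2: G0=NOT G1=NOT 1=0 G1=(1+1>=1)=1 G2=1(const) G3=G2|G0=1|1=1 G4=G1&G3=1&1=1 -> 01111
Step 3: G0=NOT G1=NOT 1=0 G1=(1+1>=1)=1 G2=1(const) G3=G2|G0=1|0=1 G4=G1&G3=1&1=1 -> 01111
Step 4: G0=NOT G1=NOT 1=0 G1=(1+1>=1)=1 G2=1(const) G3=G2|G0=1|0=1 G4=G1&G3=1&1=1 -> 01111
Step 5: G0=NOT G1=NOT 1=0 G1=(1+1>=1)=1 G2=1(const) G3=G2|G0=1|0=1 G4=G1&G3=1&1=1 -> 01111
Step 6: G0=NOT G1=NOT 1=0 G1=(1+1>=1)=1 G2=1(const) G3=G2|G0=1|0=1 G4=G1&G3=1&1=1 -> 01111

01111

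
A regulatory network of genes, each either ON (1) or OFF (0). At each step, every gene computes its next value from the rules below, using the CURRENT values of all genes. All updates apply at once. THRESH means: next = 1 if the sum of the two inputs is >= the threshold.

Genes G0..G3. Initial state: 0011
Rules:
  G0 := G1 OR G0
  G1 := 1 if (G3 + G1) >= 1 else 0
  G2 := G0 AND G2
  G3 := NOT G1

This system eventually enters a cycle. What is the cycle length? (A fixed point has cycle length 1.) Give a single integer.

Step 0: 0011
Step 1: G0=G1|G0=0|0=0 G1=(1+0>=1)=1 G2=G0&G2=0&1=0 G3=NOT G1=NOT 0=1 -> 0101
Step 2: G0=G1|G0=1|0=1 G1=(1+1>=1)=1 G2=G0&G2=0&0=0 G3=NOT G1=NOT 1=0 -> 1100
Step 3: G0=G1|G0=1|1=1 G1=(0+1>=1)=1 G2=G0&G2=1&0=0 G3=NOT G1=NOT 1=0 -> 1100
State from step 3 equals state from step 2 -> cycle length 1

Answer: 1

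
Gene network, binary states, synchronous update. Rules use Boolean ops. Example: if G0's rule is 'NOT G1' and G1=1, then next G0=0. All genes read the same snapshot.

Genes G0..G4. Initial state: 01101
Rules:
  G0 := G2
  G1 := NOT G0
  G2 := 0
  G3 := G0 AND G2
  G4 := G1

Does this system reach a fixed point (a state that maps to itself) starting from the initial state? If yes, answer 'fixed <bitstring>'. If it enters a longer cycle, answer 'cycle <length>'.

Step 0: 01101
Step 1: G0=G2=1 G1=NOT G0=NOT 0=1 G2=0(const) G3=G0&G2=0&1=0 G4=G1=1 -> 11001
Step 2: G0=G2=0 G1=NOT G0=NOT 1=0 G2=0(const) G3=G0&G2=1&0=0 G4=G1=1 -> 00001
Step 3: G0=G2=0 G1=NOT G0=NOT 0=1 G2=0(const) G3=G0&G2=0&0=0 G4=G1=0 -> 01000
Step 4: G0=G2=0 G1=NOT G0=NOT 0=1 G2=0(const) G3=G0&G2=0&0=0 G4=G1=1 -> 01001
Step 5: G0=G2=0 G1=NOT G0=NOT 0=1 G2=0(const) G3=G0&G2=0&0=0 G4=G1=1 -> 01001
Fixed point reached at step 4: 01001

Answer: fixed 01001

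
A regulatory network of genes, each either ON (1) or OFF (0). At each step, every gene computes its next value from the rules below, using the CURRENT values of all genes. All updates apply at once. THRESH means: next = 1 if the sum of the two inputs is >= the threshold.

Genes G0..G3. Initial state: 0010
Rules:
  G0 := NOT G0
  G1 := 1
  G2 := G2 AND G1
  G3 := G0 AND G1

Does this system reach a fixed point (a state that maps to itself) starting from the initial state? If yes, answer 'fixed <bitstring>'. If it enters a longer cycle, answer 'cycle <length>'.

Answer: cycle 2

Derivation:
Step 0: 0010
Step 1: G0=NOT G0=NOT 0=1 G1=1(const) G2=G2&G1=1&0=0 G3=G0&G1=0&0=0 -> 1100
Step 2: G0=NOT G0=NOT 1=0 G1=1(const) G2=G2&G1=0&1=0 G3=G0&G1=1&1=1 -> 0101
Step 3: G0=NOT G0=NOT 0=1 G1=1(const) G2=G2&G1=0&1=0 G3=G0&G1=0&1=0 -> 1100
Cycle of length 2 starting at step 1 -> no fixed point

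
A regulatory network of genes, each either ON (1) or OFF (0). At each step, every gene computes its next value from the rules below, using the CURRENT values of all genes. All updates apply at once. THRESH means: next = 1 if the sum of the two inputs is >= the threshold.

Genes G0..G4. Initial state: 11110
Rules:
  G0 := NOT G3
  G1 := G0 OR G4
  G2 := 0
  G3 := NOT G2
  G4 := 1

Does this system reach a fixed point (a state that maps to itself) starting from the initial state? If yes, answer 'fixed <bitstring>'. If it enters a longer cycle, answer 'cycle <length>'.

Step 0: 11110
Step 1: G0=NOT G3=NOT 1=0 G1=G0|G4=1|0=1 G2=0(const) G3=NOT G2=NOT 1=0 G4=1(const) -> 01001
Step 2: G0=NOT G3=NOT 0=1 G1=G0|G4=0|1=1 G2=0(const) G3=NOT G2=NOT 0=1 G4=1(const) -> 11011
Step 3: G0=NOT G3=NOT 1=0 G1=G0|G4=1|1=1 G2=0(const) G3=NOT G2=NOT 0=1 G4=1(const) -> 01011
Step 4: G0=NOT G3=NOT 1=0 G1=G0|G4=0|1=1 G2=0(const) G3=NOT G2=NOT 0=1 G4=1(const) -> 01011
Fixed point reached at step 3: 01011

Answer: fixed 01011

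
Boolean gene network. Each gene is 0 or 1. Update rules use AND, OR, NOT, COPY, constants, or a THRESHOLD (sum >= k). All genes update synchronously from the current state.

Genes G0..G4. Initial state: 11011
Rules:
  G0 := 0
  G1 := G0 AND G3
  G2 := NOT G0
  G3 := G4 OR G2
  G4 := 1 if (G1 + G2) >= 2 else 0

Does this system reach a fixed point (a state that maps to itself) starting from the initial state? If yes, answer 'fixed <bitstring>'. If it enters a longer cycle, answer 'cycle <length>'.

Step 0: 11011
Step 1: G0=0(const) G1=G0&G3=1&1=1 G2=NOT G0=NOT 1=0 G3=G4|G2=1|0=1 G4=(1+0>=2)=0 -> 01010
Step 2: G0=0(const) G1=G0&G3=0&1=0 G2=NOT G0=NOT 0=1 G3=G4|G2=0|0=0 G4=(1+0>=2)=0 -> 00100
Step 3: G0=0(const) G1=G0&G3=0&0=0 G2=NOT G0=NOT 0=1 G3=G4|G2=0|1=1 G4=(0+1>=2)=0 -> 00110
Step 4: G0=0(const) G1=G0&G3=0&1=0 G2=NOT G0=NOT 0=1 G3=G4|G2=0|1=1 G4=(0+1>=2)=0 -> 00110
Fixed point reached at step 3: 00110

Answer: fixed 00110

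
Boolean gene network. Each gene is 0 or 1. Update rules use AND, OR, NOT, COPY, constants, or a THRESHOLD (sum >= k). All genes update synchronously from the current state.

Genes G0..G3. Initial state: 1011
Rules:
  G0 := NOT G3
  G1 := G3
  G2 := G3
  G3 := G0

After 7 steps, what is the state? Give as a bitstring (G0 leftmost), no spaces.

Step 1: G0=NOT G3=NOT 1=0 G1=G3=1 G2=G3=1 G3=G0=1 -> 0111
Step 2: G0=NOT G3=NOT 1=0 G1=G3=1 G2=G3=1 G3=G0=0 -> 0110
Step 3: G0=NOT G3=NOT 0=1 G1=G3=0 G2=G3=0 G3=G0=0 -> 1000
Step 4: G0=NOT G3=NOT 0=1 G1=G3=0 G2=G3=0 G3=G0=1 -> 1001
Step 5: G0=NOT G3=NOT 1=0 G1=G3=1 G2=G3=1 G3=G0=1 -> 0111
Step 6: G0=NOT G3=NOT 1=0 G1=G3=1 G2=G3=1 G3=G0=0 -> 0110
Step 7: G0=NOT G3=NOT 0=1 G1=G3=0 G2=G3=0 G3=G0=0 -> 1000

1000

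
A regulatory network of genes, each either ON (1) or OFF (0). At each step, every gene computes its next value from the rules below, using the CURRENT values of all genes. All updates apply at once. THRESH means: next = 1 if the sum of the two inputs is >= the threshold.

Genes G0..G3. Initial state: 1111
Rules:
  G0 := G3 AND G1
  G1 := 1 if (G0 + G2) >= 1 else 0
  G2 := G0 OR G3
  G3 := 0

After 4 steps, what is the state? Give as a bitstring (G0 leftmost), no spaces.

Step 1: G0=G3&G1=1&1=1 G1=(1+1>=1)=1 G2=G0|G3=1|1=1 G3=0(const) -> 1110
Step 2: G0=G3&G1=0&1=0 G1=(1+1>=1)=1 G2=G0|G3=1|0=1 G3=0(const) -> 0110
Step 3: G0=G3&G1=0&1=0 G1=(0+1>=1)=1 G2=G0|G3=0|0=0 G3=0(const) -> 0100
Step 4: G0=G3&G1=0&1=0 G1=(0+0>=1)=0 G2=G0|G3=0|0=0 G3=0(const) -> 0000

0000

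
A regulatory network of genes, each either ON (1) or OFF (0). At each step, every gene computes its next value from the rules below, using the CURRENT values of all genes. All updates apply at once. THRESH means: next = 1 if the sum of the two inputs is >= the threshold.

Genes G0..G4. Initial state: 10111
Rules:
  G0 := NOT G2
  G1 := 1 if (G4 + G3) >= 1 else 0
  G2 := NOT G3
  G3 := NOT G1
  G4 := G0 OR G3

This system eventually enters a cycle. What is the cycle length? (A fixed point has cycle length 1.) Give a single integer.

Step 0: 10111
Step 1: G0=NOT G2=NOT 1=0 G1=(1+1>=1)=1 G2=NOT G3=NOT 1=0 G3=NOT G1=NOT 0=1 G4=G0|G3=1|1=1 -> 01011
Step 2: G0=NOT G2=NOT 0=1 G1=(1+1>=1)=1 G2=NOT G3=NOT 1=0 G3=NOT G1=NOT 1=0 G4=G0|G3=0|1=1 -> 11001
Step 3: G0=NOT G2=NOT 0=1 G1=(1+0>=1)=1 G2=NOT G3=NOT 0=1 G3=NOT G1=NOT 1=0 G4=G0|G3=1|0=1 -> 11101
Step 4: G0=NOT G2=NOT 1=0 G1=(1+0>=1)=1 G2=NOT G3=NOT 0=1 G3=NOT G1=NOT 1=0 G4=G0|G3=1|0=1 -> 01101
Step 5: G0=NOT G2=NOT 1=0 G1=(1+0>=1)=1 G2=NOT G3=NOT 0=1 G3=NOT G1=NOT 1=0 G4=G0|G3=0|0=0 -> 01100
Step 6: G0=NOT G2=NOT 1=0 G1=(0+0>=1)=0 G2=NOT G3=NOT 0=1 G3=NOT G1=NOT 1=0 G4=G0|G3=0|0=0 -> 00100
Step 7: G0=NOT G2=NOT 1=0 G1=(0+0>=1)=0 G2=NOT G3=NOT 0=1 G3=NOT G1=NOT 0=1 G4=G0|G3=0|0=0 -> 00110
Step 8: G0=NOT G2=NOT 1=0 G1=(0+1>=1)=1 G2=NOT G3=NOT 1=0 G3=NOT G1=NOT 0=1 G4=G0|G3=0|1=1 -> 01011
State from step 8 equals state from step 1 -> cycle length 7

Answer: 7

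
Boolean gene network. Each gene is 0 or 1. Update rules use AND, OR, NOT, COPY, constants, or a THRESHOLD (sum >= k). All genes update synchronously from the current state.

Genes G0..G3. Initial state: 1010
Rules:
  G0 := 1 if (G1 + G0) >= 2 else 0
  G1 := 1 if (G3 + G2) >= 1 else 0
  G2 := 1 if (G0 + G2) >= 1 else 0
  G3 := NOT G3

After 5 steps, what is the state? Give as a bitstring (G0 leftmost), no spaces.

Step 1: G0=(0+1>=2)=0 G1=(0+1>=1)=1 G2=(1+1>=1)=1 G3=NOT G3=NOT 0=1 -> 0111
Step 2: G0=(1+0>=2)=0 G1=(1+1>=1)=1 G2=(0+1>=1)=1 G3=NOT G3=NOT 1=0 -> 0110
Step 3: G0=(1+0>=2)=0 G1=(0+1>=1)=1 G2=(0+1>=1)=1 G3=NOT G3=NOT 0=1 -> 0111
Step 4: G0=(1+0>=2)=0 G1=(1+1>=1)=1 G2=(0+1>=1)=1 G3=NOT G3=NOT 1=0 -> 0110
Step 5: G0=(1+0>=2)=0 G1=(0+1>=1)=1 G2=(0+1>=1)=1 G3=NOT G3=NOT 0=1 -> 0111

0111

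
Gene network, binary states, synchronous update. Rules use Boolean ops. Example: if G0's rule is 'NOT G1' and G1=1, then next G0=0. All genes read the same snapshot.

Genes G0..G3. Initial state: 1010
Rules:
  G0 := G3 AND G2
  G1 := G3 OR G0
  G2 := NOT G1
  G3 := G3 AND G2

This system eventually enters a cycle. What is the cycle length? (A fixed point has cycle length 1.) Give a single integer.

Step 0: 1010
Step 1: G0=G3&G2=0&1=0 G1=G3|G0=0|1=1 G2=NOT G1=NOT 0=1 G3=G3&G2=0&1=0 -> 0110
Step 2: G0=G3&G2=0&1=0 G1=G3|G0=0|0=0 G2=NOT G1=NOT 1=0 G3=G3&G2=0&1=0 -> 0000
Step 3: G0=G3&G2=0&0=0 G1=G3|G0=0|0=0 G2=NOT G1=NOT 0=1 G3=G3&G2=0&0=0 -> 0010
Step 4: G0=G3&G2=0&1=0 G1=G3|G0=0|0=0 G2=NOT G1=NOT 0=1 G3=G3&G2=0&1=0 -> 0010
State from step 4 equals state from step 3 -> cycle length 1

Answer: 1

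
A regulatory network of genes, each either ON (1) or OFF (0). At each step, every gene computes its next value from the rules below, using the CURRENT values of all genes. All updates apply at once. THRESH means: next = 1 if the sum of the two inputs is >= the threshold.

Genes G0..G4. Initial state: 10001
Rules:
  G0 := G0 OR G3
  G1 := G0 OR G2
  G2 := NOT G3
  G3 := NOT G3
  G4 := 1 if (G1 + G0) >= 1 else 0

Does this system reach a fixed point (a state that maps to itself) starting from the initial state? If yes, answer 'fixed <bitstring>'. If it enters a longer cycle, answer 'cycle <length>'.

Step 0: 10001
Step 1: G0=G0|G3=1|0=1 G1=G0|G2=1|0=1 G2=NOT G3=NOT 0=1 G3=NOT G3=NOT 0=1 G4=(0+1>=1)=1 -> 11111
Step 2: G0=G0|G3=1|1=1 G1=G0|G2=1|1=1 G2=NOT G3=NOT 1=0 G3=NOT G3=NOT 1=0 G4=(1+1>=1)=1 -> 11001
Step 3: G0=G0|G3=1|0=1 G1=G0|G2=1|0=1 G2=NOT G3=NOT 0=1 G3=NOT G3=NOT 0=1 G4=(1+1>=1)=1 -> 11111
Cycle of length 2 starting at step 1 -> no fixed point

Answer: cycle 2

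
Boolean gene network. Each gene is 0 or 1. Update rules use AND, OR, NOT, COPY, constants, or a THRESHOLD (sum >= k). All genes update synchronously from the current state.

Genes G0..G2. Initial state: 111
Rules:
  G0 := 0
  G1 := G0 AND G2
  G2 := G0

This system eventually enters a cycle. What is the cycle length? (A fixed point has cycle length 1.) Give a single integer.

Answer: 1

Derivation:
Step 0: 111
Step 1: G0=0(const) G1=G0&G2=1&1=1 G2=G0=1 -> 011
Step 2: G0=0(const) G1=G0&G2=0&1=0 G2=G0=0 -> 000
Step 3: G0=0(const) G1=G0&G2=0&0=0 G2=G0=0 -> 000
State from step 3 equals state from step 2 -> cycle length 1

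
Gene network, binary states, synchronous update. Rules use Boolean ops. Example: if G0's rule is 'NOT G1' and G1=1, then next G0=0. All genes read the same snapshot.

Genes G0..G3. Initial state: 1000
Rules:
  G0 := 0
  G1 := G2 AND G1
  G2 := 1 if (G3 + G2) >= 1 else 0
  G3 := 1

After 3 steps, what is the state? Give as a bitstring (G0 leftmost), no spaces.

Step 1: G0=0(const) G1=G2&G1=0&0=0 G2=(0+0>=1)=0 G3=1(const) -> 0001
Step 2: G0=0(const) G1=G2&G1=0&0=0 G2=(1+0>=1)=1 G3=1(const) -> 0011
Step 3: G0=0(const) G1=G2&G1=1&0=0 G2=(1+1>=1)=1 G3=1(const) -> 0011

0011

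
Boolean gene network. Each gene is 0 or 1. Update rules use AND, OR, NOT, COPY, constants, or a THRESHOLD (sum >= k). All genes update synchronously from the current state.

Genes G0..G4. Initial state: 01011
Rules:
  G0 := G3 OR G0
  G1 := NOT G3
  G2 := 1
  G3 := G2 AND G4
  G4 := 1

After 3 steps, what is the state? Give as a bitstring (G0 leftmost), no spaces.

Step 1: G0=G3|G0=1|0=1 G1=NOT G3=NOT 1=0 G2=1(const) G3=G2&G4=0&1=0 G4=1(const) -> 10101
Step 2: G0=G3|G0=0|1=1 G1=NOT G3=NOT 0=1 G2=1(const) G3=G2&G4=1&1=1 G4=1(const) -> 11111
Step 3: G0=G3|G0=1|1=1 G1=NOT G3=NOT 1=0 G2=1(const) G3=G2&G4=1&1=1 G4=1(const) -> 10111

10111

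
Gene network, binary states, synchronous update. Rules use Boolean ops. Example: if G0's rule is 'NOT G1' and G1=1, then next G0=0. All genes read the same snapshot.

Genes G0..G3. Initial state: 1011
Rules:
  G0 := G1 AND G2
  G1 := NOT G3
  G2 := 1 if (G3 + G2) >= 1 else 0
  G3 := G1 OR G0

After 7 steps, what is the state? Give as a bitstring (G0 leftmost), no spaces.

Step 1: G0=G1&G2=0&1=0 G1=NOT G3=NOT 1=0 G2=(1+1>=1)=1 G3=G1|G0=0|1=1 -> 0011
Step 2: G0=G1&G2=0&1=0 G1=NOT G3=NOT 1=0 G2=(1+1>=1)=1 G3=G1|G0=0|0=0 -> 0010
Step 3: G0=G1&G2=0&1=0 G1=NOT G3=NOT 0=1 G2=(0+1>=1)=1 G3=G1|G0=0|0=0 -> 0110
Step 4: G0=G1&G2=1&1=1 G1=NOT G3=NOT 0=1 G2=(0+1>=1)=1 G3=G1|G0=1|0=1 -> 1111
Step 5: G0=G1&G2=1&1=1 G1=NOT G3=NOT 1=0 G2=(1+1>=1)=1 G3=G1|G0=1|1=1 -> 1011
Step 6: G0=G1&G2=0&1=0 G1=NOT G3=NOT 1=0 G2=(1+1>=1)=1 G3=G1|G0=0|1=1 -> 0011
Step 7: G0=G1&G2=0&1=0 G1=NOT G3=NOT 1=0 G2=(1+1>=1)=1 G3=G1|G0=0|0=0 -> 0010

0010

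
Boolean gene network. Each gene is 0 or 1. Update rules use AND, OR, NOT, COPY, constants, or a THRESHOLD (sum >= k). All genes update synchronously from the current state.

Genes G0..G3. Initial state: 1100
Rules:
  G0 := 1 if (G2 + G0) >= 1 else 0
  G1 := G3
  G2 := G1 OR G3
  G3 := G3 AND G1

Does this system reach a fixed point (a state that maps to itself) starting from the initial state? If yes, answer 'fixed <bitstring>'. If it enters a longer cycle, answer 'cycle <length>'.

Step 0: 1100
Step 1: G0=(0+1>=1)=1 G1=G3=0 G2=G1|G3=1|0=1 G3=G3&G1=0&1=0 -> 1010
Step 2: G0=(1+1>=1)=1 G1=G3=0 G2=G1|G3=0|0=0 G3=G3&G1=0&0=0 -> 1000
Step 3: G0=(0+1>=1)=1 G1=G3=0 G2=G1|G3=0|0=0 G3=G3&G1=0&0=0 -> 1000
Fixed point reached at step 2: 1000

Answer: fixed 1000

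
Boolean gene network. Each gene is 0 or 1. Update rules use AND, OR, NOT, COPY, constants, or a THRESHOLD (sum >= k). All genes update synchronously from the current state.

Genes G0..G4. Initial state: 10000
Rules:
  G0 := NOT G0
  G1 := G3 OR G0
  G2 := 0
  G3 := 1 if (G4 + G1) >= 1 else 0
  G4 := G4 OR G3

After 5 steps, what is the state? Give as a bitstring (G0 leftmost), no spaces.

Step 1: G0=NOT G0=NOT 1=0 G1=G3|G0=0|1=1 G2=0(const) G3=(0+0>=1)=0 G4=G4|G3=0|0=0 -> 01000
Step 2: G0=NOT G0=NOT 0=1 G1=G3|G0=0|0=0 G2=0(const) G3=(0+1>=1)=1 G4=G4|G3=0|0=0 -> 10010
Step 3: G0=NOT G0=NOT 1=0 G1=G3|G0=1|1=1 G2=0(const) G3=(0+0>=1)=0 G4=G4|G3=0|1=1 -> 01001
Step 4: G0=NOT G0=NOT 0=1 G1=G3|G0=0|0=0 G2=0(const) G3=(1+1>=1)=1 G4=G4|G3=1|0=1 -> 10011
Step 5: G0=NOT G0=NOT 1=0 G1=G3|G0=1|1=1 G2=0(const) G3=(1+0>=1)=1 G4=G4|G3=1|1=1 -> 01011

01011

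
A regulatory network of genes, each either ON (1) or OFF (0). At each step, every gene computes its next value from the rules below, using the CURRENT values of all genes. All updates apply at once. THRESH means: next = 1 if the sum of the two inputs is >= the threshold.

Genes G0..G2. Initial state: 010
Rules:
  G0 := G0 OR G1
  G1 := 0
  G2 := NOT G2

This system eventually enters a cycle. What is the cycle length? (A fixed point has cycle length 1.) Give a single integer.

Step 0: 010
Step 1: G0=G0|G1=0|1=1 G1=0(const) G2=NOT G2=NOT 0=1 -> 101
Step 2: G0=G0|G1=1|0=1 G1=0(const) G2=NOT G2=NOT 1=0 -> 100
Step 3: G0=G0|G1=1|0=1 G1=0(const) G2=NOT G2=NOT 0=1 -> 101
State from step 3 equals state from step 1 -> cycle length 2

Answer: 2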